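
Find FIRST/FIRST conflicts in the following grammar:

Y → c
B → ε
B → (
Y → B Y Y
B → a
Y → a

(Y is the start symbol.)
Yes. Y → c / Y → B Y Y on { 'c' }; Y → B Y Y / Y → a on { 'a' }

A FIRST/FIRST conflict occurs when two productions N → α and N → β for the same non-terminal have FIRST(α) ∩ FIRST(β) ≠ ∅ (with ε ∈ FIRST of a nullable right-hand side, so two nullable alternatives also conflict).

FIRST sets of the non-terminals at (or reachable through a nullable prefix from) the front of some alternative:
  FIRST(B) = { '(', 'a', ε }
  FIRST(Y) = { '(', 'a', 'c' }

Productions for Y:
  Y → c: FIRST = { 'c' }
  Y → B Y Y: FIRST = { '(', 'a', 'c' }
  Y → a: FIRST = { 'a' }
Productions for B:
  B → ε: FIRST = { ε }
  B → (: FIRST = { '(' }
  B → a: FIRST = { 'a' }

Conflict for Y: Y → c and Y → B Y Y
  Overlap: { 'c' }
Conflict for Y: Y → B Y Y and Y → a
  Overlap: { 'a' }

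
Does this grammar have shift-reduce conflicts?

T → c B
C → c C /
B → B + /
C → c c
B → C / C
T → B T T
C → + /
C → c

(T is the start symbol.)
A shift-reduce conflict occurs when an LR(0) state has both:
  - a complete (reduce) item [A → α .] (dot at the end), and
  - a shift item [B → β . c γ] (dot before a terminal).

Augment with T' → T and build the canonical LR(0) collection (I0 = CLOSURE({[T' → . T]}), then GOTO on every symbol after a dot until no new states appear). It has 22 states:
  I0: { [B → . B + /], [B → . C / C], [C → . + /], [C → . c C /], [C → . c c], [C → . c], [T → . B T T], [T → . c B], [T' → . T] }  — shift
  I1: { [C → + . /] }  — shift
  I2: { [B → . B + /], [B → . C / C], [B → B . + /], [C → . + /], [C → . c C /], [C → . c c], [C → . c], [T → . B T T], [T → . c B], [T → B . T T] }  — shift
  I3: { [B → C . / C] }  — shift
  I4: { [T' → T .] }  — accept
  I5: { [B → . B + /], [B → . C / C], [C → . + /], [C → . c C /], [C → . c c], [C → . c], [C → c . C /], [C → c . c], [C → c .], [T → c . B] }  — shift, reduce
  I6: { [B → B . + /], [T → c B .] }  — shift, reduce
  I7: { [B → C . / C], [C → c C . /] }  — shift
  I8: { [C → . + /], [C → . c C /], [C → . c c], [C → . c], [C → c . C /], [C → c . c], [C → c .], [C → c c .] }  — shift, 2 reduces
  I9: { [C → c C . /] }  — shift
  I10: { [C → c C / .] }  — reduce
  I11: { [B → C / . C], [C → . + /], [C → . c C /], [C → . c c], [C → . c], [C → c C / .] }  — shift, reduce
  I12: { [B → C / C .] }  — reduce
  I13: { [C → . + /], [C → . c C /], [C → . c c], [C → . c], [C → c . C /], [C → c . c], [C → c .] }  — shift, reduce
  I14: { [B → B + . /] }  — shift
  I15: { [B → B + / .] }  — reduce
  I16: { [B → C / . C], [C → . + /], [C → . c C /], [C → . c c], [C → . c] }  — shift
  I17: { [B → B + . /], [C → + . /] }  — shift
  I18: { [B → . B + /], [B → . C / C], [C → . + /], [C → . c C /], [C → . c c], [C → . c], [T → . B T T], [T → . c B], [T → B T . T] }  — shift
  I19: { [T → B T T .] }  — reduce
  I20: { [B → B + / .], [C → + / .] }  — 2 reduces
  I21: { [C → + / .] }  — reduce

I5 contains reduce item [C → c .] and shift items [C → . + /], [C → . c], [C → . c C /], [C → . c c], [C → c . c] — shift-reduce conflict.
I6 contains reduce item [T → c B .] and shift item [B → B . + /] — shift-reduce conflict.
I8 contains reduce items [C → c .], [C → c c .] and shift items [C → . + /], [C → . c], [C → . c C /], [C → . c c], [C → c . c] — shift-reduce conflict.
I11 contains reduce item [C → c C / .] and shift items [C → . + /], [C → . c], [C → . c C /], [C → . c c] — shift-reduce conflict.
I13 contains reduce item [C → c .] and shift items [C → . + /], [C → . c], [C → . c C /], [C → . c c], [C → c . c] — shift-reduce conflict.

Answer: Yes — I5: [C → c .] vs [C → . + /]; I6: [T → c B .] vs [B → B . + /]; I8: [C → c .] vs [C → . + /]; I11: [C → c C / .] vs [C → . + /]; I13: [C → c .] vs [C → . + /]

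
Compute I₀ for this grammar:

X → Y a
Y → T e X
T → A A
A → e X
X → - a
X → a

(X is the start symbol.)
{ [A → . e X], [T → . A A], [X → . - a], [X → . Y a], [X → . a], [X' → . X], [Y → . T e X] }

First, augment the grammar with X' → X
I₀ = CLOSURE({ [X' → . X] }):
  [X' → . X] has the dot before X: add [X → . Y a], [X → . - a], [X → . a]
  [X → . Y a] has the dot before Y: add [Y → . T e X]
  [Y → . T e X] has the dot before T: add [T → . A A]
  [T → . A A] has the dot before A: add [A → . e X]
No further items can be added.

I₀ = { [A → . e X], [T → . A A], [X → . - a], [X → . Y a], [X → . a], [X' → . X], [Y → . T e X] }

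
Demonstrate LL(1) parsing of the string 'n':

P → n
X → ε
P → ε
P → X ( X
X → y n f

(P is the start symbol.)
LL(1) parsing maintains a stack (initially the start symbol over $) and the input. At each step: if the stack top is a terminal, match it against the current input token; if it is a non-terminal N, replace it with the RHS of M[N, lookahead] (the unique production whose predict set contains the lookahead).

Stack is shown with the top on the left.

Stack  Input  Action
--------------------
P $    n $    output P → n
n $    n $    match 'n'
$      $      accept

The string is accepted.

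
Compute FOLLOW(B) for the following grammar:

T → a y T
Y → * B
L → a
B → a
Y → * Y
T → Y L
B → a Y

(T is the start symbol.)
{ 'a' }

In Y → * B: B is at the end, add FOLLOW(Y)

The FOLLOW sets referred to above (computed the same way, to a fixed point):
  FOLLOW(Y) = { 'a' }

Taking the union: FOLLOW(B) = { 'a' }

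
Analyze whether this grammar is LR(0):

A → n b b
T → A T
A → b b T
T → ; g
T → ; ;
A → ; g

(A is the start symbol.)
No. Reduce-reduce conflict: [A → ; g .] and [T → ; g .]

A grammar is LR(0) if no state in the canonical LR(0) collection has:
  - both a shift item (dot before a terminal) and a complete item (shift-reduce conflict), or
  - two or more complete items (reduce-reduce conflict; the accept item [A' → A .] counts as a complete item here).

Augment with A' → A and build the canonical LR(0) collection (I0 = CLOSURE({[A' → . A]}), then GOTO on every symbol after a dot until no new states appear). It has 15 states:
  I0: { [A → . ; g], [A → . b b T], [A → . n b b], [A' → . A] }  — shift
  I1: { [A → ; . g] }  — shift
  I2: { [A' → A .] }  — accept
  I3: { [A → b . b T] }  — shift
  I4: { [A → n . b b] }  — shift
  I5: { [A → n b . b] }  — shift
  I6: { [A → n b b .] }  — reduce
  I7: { [A → . ; g], [A → . b b T], [A → . n b b], [A → b b . T], [T → . ; ;], [T → . ; g], [T → . A T] }  — shift
  I8: { [A → ; . g], [T → ; . ;], [T → ; . g] }  — shift
  I9: { [A → . ; g], [A → . b b T], [A → . n b b], [T → . ; ;], [T → . ; g], [T → . A T], [T → A . T] }  — shift
  I10: { [A → b b T .] }  — reduce
  I11: { [T → A T .] }  — reduce
  I12: { [T → ; ; .] }  — reduce
  I13: { [A → ; g .], [T → ; g .] }  — 2 reduces
  I14: { [A → ; g .] }  — reduce

Conflict in state I13:
  Reduce-reduce conflict: [A → ; g .] and [T → ; g .]
So the grammar is NOT LR(0).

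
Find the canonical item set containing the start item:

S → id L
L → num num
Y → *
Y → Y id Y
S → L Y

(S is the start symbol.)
First, augment the grammar with S' → S
I₀ = CLOSURE({ [S' → . S] }):
  [S' → . S] has the dot before S: add [S → . id L], [S → . L Y]
  [S → . L Y] has the dot before L: add [L → . num num]
No further items can be added.

I₀ = { [L → . num num], [S → . L Y], [S → . id L], [S' → . S] }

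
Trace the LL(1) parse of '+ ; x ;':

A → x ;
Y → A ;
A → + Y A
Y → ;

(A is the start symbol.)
Stack is shown with the top on the left.

Stack    Input      Action
--------------------------
A $      + ; x ; $  output A → + Y A
+ Y A $  + ; x ; $  match '+'
Y A $    ; x ; $    output Y → ;
; A $    ; x ; $    match ';'
A $      x ; $      output A → x ;
x ; $    x ; $      match 'x'
; $      ; $        match ';'
$        $          accept

The string is accepted.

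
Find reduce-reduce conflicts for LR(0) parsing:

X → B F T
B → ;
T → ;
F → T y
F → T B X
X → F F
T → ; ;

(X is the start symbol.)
Yes — I1: [B → ; .] vs [T → ; .]

A reduce-reduce conflict occurs when an LR(0) state has two complete items [A → α .] and [B → β .] — both call for a reduction, and with no lookahead the parser cannot choose between them.

Augment with X' → X and build the canonical LR(0) collection (I0 = CLOSURE({[X' → . X]}), then GOTO on every symbol after a dot until no new states appear). It has 15 states:
  I0: { [B → . ;], [F → . T B X], [F → . T y], [T → . ; ;], [T → . ;], [X → . B F T], [X → . F F], [X' → . X] }  — shift
  I1: { [B → ; .], [T → ; . ;], [T → ; .] }  — shift, 2 reduces
  I2: { [F → . T B X], [F → . T y], [T → . ; ;], [T → . ;], [X → B . F T] }  — shift
  I3: { [F → . T B X], [F → . T y], [T → . ; ;], [T → . ;], [X → F . F] }  — shift
  I4: { [B → . ;], [F → T . B X], [F → T . y] }  — shift
  I5: { [X' → X .] }  — accept
  I6: { [B → ; .] }  — reduce
  I7: { [B → . ;], [F → . T B X], [F → . T y], [F → T B . X], [T → . ; ;], [T → . ;], [X → . B F T], [X → . F F] }  — shift
  I8: { [F → T y .] }  — reduce
  I9: { [F → T B X .] }  — reduce
  I10: { [T → ; . ;], [T → ; .] }  — shift, reduce
  I11: { [X → F F .] }  — reduce
  I12: { [T → ; ; .] }  — reduce
  I13: { [T → . ; ;], [T → . ;], [X → B F . T] }  — shift
  I14: { [X → B F T .] }  — reduce

I1 contains complete items [B → ; .], [T → ; .] — reduce-reduce conflict.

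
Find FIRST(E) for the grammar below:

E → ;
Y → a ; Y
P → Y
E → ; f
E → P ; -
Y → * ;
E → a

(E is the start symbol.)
{ '*', ';', 'a' }

To compute FIRST(E), examine every production with E on the left-hand side, reading each right-hand side left to right until a non-nullable symbol is reached.

FIRST sets of the other non-terminals involved (by the same procedure, iterated to a fixed point):
  FIRST(P) = { '*', 'a' }

From E → ;:
  - ';' is a terminal: add ';' and stop
From E → ; f:
  - ';' is a terminal: add ';' and stop
From E → P ; -:
  - P is a non-terminal: add FIRST(P) \ {ε} = { '*', 'a' }
    P is not nullable, so stop
From E → a:
  - a is a terminal: add 'a' and stop

Collecting: FIRST(E) = { '*', ';', 'a' }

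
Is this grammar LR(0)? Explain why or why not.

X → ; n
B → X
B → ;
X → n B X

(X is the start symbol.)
No. Shift-reduce conflict between [B → ; .] and [X → ; . n]

Augment with X' → X and build the canonical LR(0) collection (I0 = CLOSURE({[X' → . X]}), then GOTO on every symbol after a dot until no new states appear). It has 9 states:
  I0: { [X → . ; n], [X → . n B X], [X' → . X] }  — shift
  I1: { [X → ; . n] }  — shift
  I2: { [X' → X .] }  — accept
  I3: { [B → . ;], [B → . X], [X → . ; n], [X → . n B X], [X → n . B X] }  — shift
  I4: { [B → ; .], [X → ; . n] }  — shift, reduce
  I5: { [X → . ; n], [X → . n B X], [X → n B . X] }  — shift
  I6: { [B → X .] }  — reduce
  I7: { [X → n B X .] }  — reduce
  I8: { [X → ; n .] }  — reduce

Conflict in state I4:
  Shift-reduce conflict between [B → ; .] and [X → ; . n]
So the grammar is NOT LR(0).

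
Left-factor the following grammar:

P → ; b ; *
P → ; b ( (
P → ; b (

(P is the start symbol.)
Left-factoring transforms A → αβ₁ | αβ₂ into A → αA' and A' → β₁ | β₂
(α is the longest common prefix among the alternatives). Repeat until
no nonterminal has two alternatives with a common prefix.

Round 1: P has alternatives sharing prefix '; b'. Introduce P': P → ; b P'
  Add: P' → ; *
  Add: P' → ( (
  Add: P' → (

Round 2: P' has alternatives sharing prefix '('. Introduce P'': P' → ( P''
  Add: P'' → (
  Add: P'' → ε

No remaining common prefixes — done.

Resulting grammar:
P → ; b P'
P' → ; *
P' → ( P''
P'' → (
P'' → ε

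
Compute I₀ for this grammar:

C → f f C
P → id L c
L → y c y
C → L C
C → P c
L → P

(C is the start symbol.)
First, augment the grammar with C' → C
I₀ = CLOSURE({ [C' → . C] }):
  [C' → . C] has the dot before C: add [C → . f f C], [C → . L C], [C → . P c]
  [C → . L C] has the dot before L: add [L → . y c y], [L → . P]
  [C → . P c] has the dot before P: add [P → . id L c]
No further items can be added.

I₀ = { [C → . L C], [C → . P c], [C → . f f C], [C' → . C], [L → . P], [L → . y c y], [P → . id L c] }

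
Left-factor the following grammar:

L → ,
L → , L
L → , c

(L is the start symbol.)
Left-factoring transforms A → αβ₁ | αβ₂ into A → αA' and A' → β₁ | β₂
(α is the longest common prefix among the alternatives). Repeat until
no nonterminal has two alternatives with a common prefix.

Round 1: L has alternatives sharing prefix ','. Introduce L': L → , L'
  Add: L' → ε
  Add: L' → L
  Add: L' → c

No remaining common prefixes — done.

Resulting grammar:
L → , L'
L' → ε
L' → L
L' → c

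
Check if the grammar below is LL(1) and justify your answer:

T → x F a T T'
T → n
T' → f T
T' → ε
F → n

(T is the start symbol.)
No. Predict set conflict for T': { 'f' }

Relevant sets:
  FOLLOW(T') = { $, 'f' }

For T:
  PREDICT(T → x F a T T') = { 'x' }
  PREDICT(T → n) = { 'n' }
For T':
  PREDICT(T' → f T) = { 'f' }
  PREDICT(T' → ε) = { $, 'f' }
F has a single production, so nothing to check there.

Conflict found: Predict set conflict for T': { 'f' }
The grammar is NOT LL(1).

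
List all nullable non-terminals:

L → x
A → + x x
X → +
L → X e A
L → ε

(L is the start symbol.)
A non-terminal is nullable if it can derive ε (the empty string): either it has an ε-production, or it has a production whose right-hand side consists entirely of nullable non-terminals.

ε-productions: L → ε
So L is immediately nullable.
No further non-terminal can be added: every production for the remaining non-terminals contains a terminal or a non-nullable non-terminal.
Nullable = { 'L' }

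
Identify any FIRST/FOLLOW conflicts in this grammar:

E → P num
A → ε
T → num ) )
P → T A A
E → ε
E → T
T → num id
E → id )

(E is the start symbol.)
No FIRST/FOLLOW conflicts.

A FIRST/FOLLOW conflict occurs when a non-terminal N has a nullable alternative N → β (β ⇒* ε) and another alternative N → α with FIRST(α) ∩ FOLLOW(N) ≠ ∅: on such a lookahead the parser cannot decide between expanding α and letting N vanish via β.

Nullable non-terminals: A, E.
FIRST sets used below: FIRST(P) = { 'num' }, FIRST(T) = { 'num' }
A has a nullable alternative but only one production, so nothing to check.

E: nullable alternative(s) E → ε; FOLLOW(E) = { $ }
  E → P num: FIRST \ {ε} = { 'num' } — disjoint from FOLLOW(E)
  E → ε: FIRST \ {ε} = { } — this is the only nullable alternative, skip
  E → T: FIRST \ {ε} = { 'num' } — disjoint from FOLLOW(E)
  E → id ): FIRST \ {ε} = { 'id' } — disjoint from FOLLOW(E)

P, T have no nullable alternative, so no FIRST/FOLLOW check is needed there.

No FIRST/FOLLOW conflicts found.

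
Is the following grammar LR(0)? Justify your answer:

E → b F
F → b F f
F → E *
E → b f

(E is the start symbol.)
No. Shift-reduce conflict between [E → b F .] and [F → b F . f]

Augment with E' → E and build the canonical LR(0) collection (I0 = CLOSURE({[E' → . E]}), then GOTO on every symbol after a dot until no new states appear). It has 10 states:
  I0: { [E → . b F], [E → . b f], [E' → . E] }  — shift
  I1: { [E' → E .] }  — accept
  I2: { [E → . b F], [E → . b f], [E → b . F], [E → b . f], [F → . E *], [F → . b F f] }  — shift
  I3: { [F → E . *] }  — shift
  I4: { [E → b F .] }  — reduce
  I5: { [E → . b F], [E → . b f], [E → b . F], [E → b . f], [F → . E *], [F → . b F f], [F → b . F f] }  — shift
  I6: { [E → b f .] }  — reduce
  I7: { [E → b F .], [F → b F . f] }  — shift, reduce
  I8: { [F → b F f .] }  — reduce
  I9: { [F → E * .] }  — reduce

Conflict in state I7:
  Shift-reduce conflict between [E → b F .] and [F → b F . f]
So the grammar is NOT LR(0).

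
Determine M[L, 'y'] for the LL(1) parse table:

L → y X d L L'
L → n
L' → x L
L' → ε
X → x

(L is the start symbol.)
To find M[L, 'y'], we find productions for L where 'y' is in the predict set (PREDICT(N → α) = (FIRST(α) \ {ε}) ∪ (FOLLOW(N) if α ⇒* ε)).

L → y X d L L': PREDICT = { 'y' }
  'y' is in predict set, so this production goes in M[L, 'y']
L → n: PREDICT = { 'n' }

M[L, 'y'] = L → y X d L L'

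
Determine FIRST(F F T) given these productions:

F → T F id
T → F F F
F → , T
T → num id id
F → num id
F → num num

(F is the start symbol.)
{ ',', 'num' }

FIRST sets of the non-terminals involved (from the grammar, by fixed-point iteration):
  FIRST(F) = { ',', 'num' }

To compute FIRST(F F T), process the symbols left to right:
Symbol F is a non-terminal. Add FIRST(F) \ {ε} = { ',', 'num' }
F is not nullable (ε ∉ FIRST(F)), so stop here.
FIRST(F F T) = { ',', 'num' }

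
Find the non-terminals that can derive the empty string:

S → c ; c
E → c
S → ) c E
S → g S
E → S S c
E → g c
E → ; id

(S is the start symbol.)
None

A non-terminal is nullable if it can derive ε (the empty string): either it has an ε-production, or it has a production whose right-hand side consists entirely of nullable non-terminals.

There are no ε-productions, so no non-terminal can derive ε.
No non-terminals are nullable.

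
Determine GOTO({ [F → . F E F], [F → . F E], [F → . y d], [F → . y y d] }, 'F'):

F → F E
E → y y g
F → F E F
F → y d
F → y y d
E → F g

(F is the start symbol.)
{ [E → . F g], [E → . y y g], [F → . F E F], [F → . F E], [F → . y d], [F → . y y d], [F → F . E F], [F → F . E] }

GOTO(I, 'F') = CLOSURE({ [A → αX.β] : [A → α.Xβ] ∈ I, X = 'F' })

Items with dot before 'F', with the dot advanced:
  [F → . F E] → [F → F . E]
  [F → . F E F] → [F → F . E F]
Closure of the advanced items:
  [F → F . E] has the dot before E: add [E → . y y g], [E → . F g]
  [E → . F g] has the dot before F: add [F → . F E], [F → . F E F], [F → . y d], [F → . y y d]

GOTO = { [E → . F g], [E → . y y g], [F → . F E F], [F → . F E], [F → . y d], [F → . y y d], [F → F . E F], [F → F . E] }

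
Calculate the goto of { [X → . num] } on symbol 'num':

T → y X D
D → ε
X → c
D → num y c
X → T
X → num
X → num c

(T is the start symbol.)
{ [X → num .] }

GOTO(I, 'num') = CLOSURE({ [A → αX.β] : [A → α.Xβ] ∈ I, X = 'num' })

Items with dot before 'num', with the dot advanced:
  [X → . num] → [X → num .]
Closure adds nothing (no advanced item has the dot before a non-terminal).

GOTO = { [X → num .] }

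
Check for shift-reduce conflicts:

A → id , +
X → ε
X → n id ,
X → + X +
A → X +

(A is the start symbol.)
A shift-reduce conflict occurs when an LR(0) state has both:
  - a complete (reduce) item [A → α .] (dot at the end), and
  - a shift item [B → β . c γ] (dot before a terminal).

Augment with A' → A and build the canonical LR(0) collection (I0 = CLOSURE({[A' → . A]}), then GOTO on every symbol after a dot until no new states appear). It has 13 states:
  I0: { [A → . X +], [A → . id , +], [A' → . A], [X → . + X +], [X → . n id ,], [X → .] }  — shift, reduce
  I1: { [X → + . X +], [X → . + X +], [X → . n id ,], [X → .] }  — shift, reduce
  I2: { [A' → A .] }  — accept
  I3: { [A → X . +] }  — shift
  I4: { [A → id . , +] }  — shift
  I5: { [X → n . id ,] }  — shift
  I6: { [X → n id . ,] }  — shift
  I7: { [X → n id , .] }  — reduce
  I8: { [A → id , . +] }  — shift
  I9: { [A → id , + .] }  — reduce
  I10: { [A → X + .] }  — reduce
  I11: { [X → + X . +] }  — shift
  I12: { [X → + X + .] }  — reduce

I0 contains reduce item [X → .] and shift items [A → . id , +], [X → . + X +], [X → . n id ,] — shift-reduce conflict.
I1 contains reduce item [X → .] and shift items [X → . + X +], [X → . n id ,] — shift-reduce conflict.

Answer: Yes — I0: [X → .] vs [A → . id , +]; I1: [X → .] vs [X → . + X +]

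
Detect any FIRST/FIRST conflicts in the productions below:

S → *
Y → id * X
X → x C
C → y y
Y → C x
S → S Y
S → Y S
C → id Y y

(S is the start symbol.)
Yes. S → '*' / S → S Y on { '*' }; S → S Y / S → Y S on { 'id', 'y' }; Y → id '*' X / Y → C x on { 'id' }

A FIRST/FIRST conflict occurs when two productions N → α and N → β for the same non-terminal have FIRST(α) ∩ FIRST(β) ≠ ∅ (with ε ∈ FIRST of a nullable right-hand side, so two nullable alternatives also conflict).

FIRST sets of the non-terminals at (or reachable through a nullable prefix from) the front of some alternative:
  FIRST(S) = { '*', 'id', 'y' }
  FIRST(Y) = { 'id', 'y' }
  FIRST(C) = { 'id', 'y' }

Productions for S:
  S → *: FIRST = { '*' }
  S → S Y: FIRST = { '*', 'id', 'y' }
  S → Y S: FIRST = { 'id', 'y' }
Productions for Y:
  Y → id * X: FIRST = { 'id' }
  Y → C x: FIRST = { 'id', 'y' }
Productions for C:
  C → y y: FIRST = { 'y' }
  C → id Y y: FIRST = { 'id' }
X has only one production, so no FIRST/FIRST conflict is possible there.

Conflict for S: S → * and S → S Y
  Overlap: { '*' }
Conflict for S: S → S Y and S → Y S
  Overlap: { 'id', 'y' }
Conflict for Y: Y → id * X and Y → C x
  Overlap: { 'id' }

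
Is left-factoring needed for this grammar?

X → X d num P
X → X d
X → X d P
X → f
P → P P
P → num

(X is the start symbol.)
Yes, X has productions with common prefix 'X d'

Left-factoring is needed when two productions for the same non-terminal
share a common prefix on the right-hand side.

Productions for X:
  X → X d num P
  X → X d
  X → X d P
  X → f
Productions for P:
  P → P P
  P → num

Found common prefix 'X d' in productions for X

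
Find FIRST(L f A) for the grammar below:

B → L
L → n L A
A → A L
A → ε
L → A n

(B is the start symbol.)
FIRST sets of the non-terminals involved (from the grammar, by fixed-point iteration):
  FIRST(L) = { 'n' }

To compute FIRST(L f A), process the symbols left to right:
Symbol L is a non-terminal. Add FIRST(L) \ {ε} = { 'n' }
L is not nullable (ε ∉ FIRST(L)), so stop here.
FIRST(L f A) = { 'n' }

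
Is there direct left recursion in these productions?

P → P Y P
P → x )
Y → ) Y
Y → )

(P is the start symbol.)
P → P Y P: LEFT RECURSIVE (starts with P)
P → x ): starts with x
Y → ) Y: starts with ')'
Y → ): starts with ')'

The grammar has direct left recursion on: P.

Answer: Yes, P is left-recursive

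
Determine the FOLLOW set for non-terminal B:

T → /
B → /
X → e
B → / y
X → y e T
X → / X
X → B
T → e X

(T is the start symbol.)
To compute FOLLOW(B), find every occurrence of B on a right-hand side N → α B β: add FIRST(β) \ {ε}, and if β is empty or nullable also add FOLLOW(N). Iterate to a fixed point.

In X → B: B is at the end, add FOLLOW(X)

The FOLLOW sets referred to above (computed the same way, to a fixed point):
  FOLLOW(X) = { $ }

Taking the union: FOLLOW(B) = { $ }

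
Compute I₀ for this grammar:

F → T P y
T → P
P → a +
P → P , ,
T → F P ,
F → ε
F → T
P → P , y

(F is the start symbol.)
{ [F → . T P y], [F → . T], [F → .], [F' → . F], [P → . P , ,], [P → . P , y], [P → . a +], [T → . F P ,], [T → . P] }

First, augment the grammar with F' → F
I₀ = CLOSURE({ [F' → . F] }):
  [F' → . F] has the dot before F: add [F → . T P y], [F → .], [F → . T]
  [F → . T P y] has the dot before T: add [T → . P], [T → . F P ,]
  [T → . P] has the dot before P: add [P → . a +], [P → . P , ,], [P → . P , y]
No further items can be added.

I₀ = { [F → . T P y], [F → . T], [F → .], [F' → . F], [P → . P , ,], [P → . P , y], [P → . a +], [T → . F P ,], [T → . P] }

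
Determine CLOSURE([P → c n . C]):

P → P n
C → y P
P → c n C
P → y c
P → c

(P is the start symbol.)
{ [C → . y P], [P → c n . C] }

Start with: [P → c n . C]
  [P → c n . C] has the dot before C: add [C → . y P]
No further items can be added.

CLOSURE = { [C → . y P], [P → c n . C] }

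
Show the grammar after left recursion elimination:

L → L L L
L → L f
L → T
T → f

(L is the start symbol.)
L → T L'
L' → L L L'
L' → f L'
L' → ε
T → f

L is directly left-recursive. The standard transformation for
  A → A α₁ | ... | A α_m | β₁ | ... | β_n
is
  A  → β₁ A' | ... | β_n A'
  A' → α₁ A' | ... | α_m A' | ε

L → T becomes L → T L'
L → L L L becomes L' → L L L'
L → L f becomes L' → f L'
Add L' → ε

Productions for other non-terminals are unchanged:
  T → f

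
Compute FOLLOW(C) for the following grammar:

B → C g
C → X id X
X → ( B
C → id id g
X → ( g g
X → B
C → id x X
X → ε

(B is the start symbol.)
{ 'g' }

In B → C g: C is followed by g, add FIRST(g) \ {ε} = { 'g' }

Taking the union: FOLLOW(C) = { 'g' }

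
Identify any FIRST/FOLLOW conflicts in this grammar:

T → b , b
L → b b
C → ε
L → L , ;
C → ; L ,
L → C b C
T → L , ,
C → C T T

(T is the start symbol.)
Nullable non-terminals: C.
FIRST sets used below: FIRST(C) = { ';', 'b', ε }, FIRST(T) = { ';', 'b' }

C: nullable alternative(s) C → ε; FOLLOW(C) = { ',', ';', 'b' }
  C → ε: FIRST \ {ε} = { } — this is the only nullable alternative, skip
  C → ; L ,: FIRST \ {ε} = { ';' } — overlaps FOLLOW(C) on { ';' }: CONFLICT
  C → C T T: FIRST \ {ε} = { ';', 'b' } — overlaps FOLLOW(C) on { ';', 'b' }: CONFLICT

L, T have no nullable alternative, so no FIRST/FOLLOW check is needed there.

So the grammar has 2 FIRST/FOLLOW conflicts (marked CONFLICT above).

Answer: Yes. C → ';' L ',' with FOLLOW(C) on { ';' }; C → C T T with FOLLOW(C) on { ';', 'b' }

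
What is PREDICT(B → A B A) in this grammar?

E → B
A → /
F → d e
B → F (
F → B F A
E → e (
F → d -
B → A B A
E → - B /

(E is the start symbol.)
PREDICT(B → A B A) = (FIRST(RHS) \ {ε}) ∪ (FOLLOW(B) if ε ∈ FIRST(RHS), i.e. RHS ⇒* ε)
FIRST(A) = { '/' }
FIRST(A B A) = { '/' }
ε ∉ FIRST(A B A), so FOLLOW(B) is not added.
PREDICT(B → A B A) = { '/' }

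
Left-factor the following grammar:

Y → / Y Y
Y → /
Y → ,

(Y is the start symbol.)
Left-factoring transforms A → αβ₁ | αβ₂ into A → αA' and A' → β₁ | β₂
(α is the longest common prefix among the alternatives). Repeat until
no nonterminal has two alternatives with a common prefix.

Round 1: Y has alternatives sharing prefix '/'. Introduce Y': Y → / Y'
  Add: Y' → Y Y
  Add: Y' → ε

No remaining common prefixes — done.

Resulting grammar:
Y → / Y'
Y' → Y Y
Y' → ε
Y → ,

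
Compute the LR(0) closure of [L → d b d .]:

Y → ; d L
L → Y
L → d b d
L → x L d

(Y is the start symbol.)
To compute CLOSURE, for each item [A → α.Bβ] where B is a non-terminal, add [B → .γ] for all productions B → γ; repeat for the newly added items until nothing changes.

Start with: [L → d b d .]
The dot is at the end, so nothing is added.

CLOSURE = { [L → d b d .] }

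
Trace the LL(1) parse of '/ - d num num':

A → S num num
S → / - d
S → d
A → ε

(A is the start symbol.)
LL(1) parsing maintains a stack (initially the start symbol over $) and the input. At each step: if the stack top is a terminal, match it against the current input token; if it is a non-terminal N, replace it with the RHS of M[N, lookahead] (the unique production whose predict set contains the lookahead).

Stack is shown with the top on the left.

Stack            Input            Action
----------------------------------------
A $              / - d num num $  output A → S num num
S num num $      / - d num num $  output S → / - d
/ - d num num $  / - d num num $  match '/'
- d num num $    - d num num $    match '-'
d num num $      d num num $      match 'd'
num num $        num num $        match 'num'
num $            num $            match 'num'
$                $                accept

The string is accepted.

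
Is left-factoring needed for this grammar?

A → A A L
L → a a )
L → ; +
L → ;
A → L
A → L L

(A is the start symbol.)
Left-factoring is needed when two productions for the same non-terminal
share a common prefix on the right-hand side.

Productions for A:
  A → A A L
  A → L
  A → L L
Productions for L:
  L → a a )
  L → ; +
  L → ;

Found common prefix 'L' in productions for A
Found common prefix ';' in productions for L

Answer: Yes, A has productions with common prefix 'L'; L has productions with common prefix ';'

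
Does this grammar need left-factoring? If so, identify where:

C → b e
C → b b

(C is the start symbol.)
Yes, C has productions with common prefix 'b'

Left-factoring is needed when two productions for the same non-terminal
share a common prefix on the right-hand side.

Productions for C:
  C → b e
  C → b b

Found common prefix 'b' in productions for C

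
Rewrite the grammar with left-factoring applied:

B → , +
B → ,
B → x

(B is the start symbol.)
Left-factoring transforms A → αβ₁ | αβ₂ into A → αA' and A' → β₁ | β₂
(α is the longest common prefix among the alternatives). Repeat until
no nonterminal has two alternatives with a common prefix.

Round 1: B has alternatives sharing prefix ','. Introduce B': B → , B'
  Add: B' → +
  Add: B' → ε

No remaining common prefixes — done.

Resulting grammar:
B → , B'
B' → +
B' → ε
B → x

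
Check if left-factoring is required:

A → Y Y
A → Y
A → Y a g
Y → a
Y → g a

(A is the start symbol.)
Yes, A has productions with common prefix 'Y'

Left-factoring is needed when two productions for the same non-terminal
share a common prefix on the right-hand side.

Productions for A:
  A → Y Y
  A → Y
  A → Y a g
Productions for Y:
  Y → a
  Y → g a

Found common prefix 'Y' in productions for A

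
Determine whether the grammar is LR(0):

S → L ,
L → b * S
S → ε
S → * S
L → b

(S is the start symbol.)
No. Shift-reduce conflict between [S → .] and [L → . b]

A grammar is LR(0) if no state in the canonical LR(0) collection has:
  - both a shift item (dot before a terminal) and a complete item (shift-reduce conflict), or
  - two or more complete items (reduce-reduce conflict; the accept item [S' → S .] counts as a complete item here).

Augment with S' → S and build the canonical LR(0) collection (I0 = CLOSURE({[S' → . S]}), then GOTO on every symbol after a dot until no new states appear). It has 9 states:
  I0: { [L → . b * S], [L → . b], [S → . * S], [S → . L ,], [S → .], [S' → . S] }  — shift, reduce
  I1: { [L → . b * S], [L → . b], [S → * . S], [S → . * S], [S → . L ,], [S → .] }  — shift, reduce
  I2: { [S → L . ,] }  — shift
  I3: { [S' → S .] }  — accept
  I4: { [L → b . * S], [L → b .] }  — shift, reduce
  I5: { [L → . b * S], [L → . b], [L → b * . S], [S → . * S], [S → . L ,], [S → .] }  — shift, reduce
  I6: { [L → b * S .] }  — reduce
  I7: { [S → L , .] }  — reduce
  I8: { [S → * S .] }  — reduce

Conflict in state I0:
  Shift-reduce conflict between [S → .] and [L → . b]
So the grammar is NOT LR(0).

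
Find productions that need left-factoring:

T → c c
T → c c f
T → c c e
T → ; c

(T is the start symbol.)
Yes, T has productions with common prefix 'c c'

Left-factoring is needed when two productions for the same non-terminal
share a common prefix on the right-hand side.

Productions for T:
  T → c c
  T → c c f
  T → c c e
  T → ; c

Found common prefix 'c c' in productions for T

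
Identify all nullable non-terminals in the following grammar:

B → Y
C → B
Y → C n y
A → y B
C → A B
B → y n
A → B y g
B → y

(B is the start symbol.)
A non-terminal is nullable if it can derive ε (the empty string): either it has an ε-production, or it has a production whose right-hand side consists entirely of nullable non-terminals.

There are no ε-productions, so no non-terminal can derive ε.
No non-terminals are nullable.

Answer: None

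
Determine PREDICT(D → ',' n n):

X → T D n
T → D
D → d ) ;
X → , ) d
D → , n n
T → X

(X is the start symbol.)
{ ',' }

PREDICT(D → ',' n n) = (FIRST(RHS) \ {ε}) ∪ (FOLLOW(D) if ε ∈ FIRST(RHS), i.e. RHS ⇒* ε)
FIRST(',' n n) = { ',' }
ε ∉ FIRST(',' n n), so FOLLOW(D) is not added.
PREDICT(D → ',' n n) = { ',' }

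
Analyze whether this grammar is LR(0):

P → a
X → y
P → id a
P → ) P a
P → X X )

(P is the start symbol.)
A grammar is LR(0) if no state in the canonical LR(0) collection has:
  - both a shift item (dot before a terminal) and a complete item (shift-reduce conflict), or
  - two or more complete items (reduce-reduce conflict; the accept item [P' → P .] counts as a complete item here).

Augment with P' → P and build the canonical LR(0) collection (I0 = CLOSURE({[P' → . P]}), then GOTO on every symbol after a dot until no new states appear). It has 12 states:
  I0: { [P → . ) P a], [P → . X X )], [P → . a], [P → . id a], [P' → . P], [X → . y] }  — shift
  I1: { [P → ) . P a], [P → . ) P a], [P → . X X )], [P → . a], [P → . id a], [X → . y] }  — shift
  I2: { [P' → P .] }  — accept
  I3: { [P → X . X )], [X → . y] }  — shift
  I4: { [P → a .] }  — reduce
  I5: { [P → id . a] }  — shift
  I6: { [X → y .] }  — reduce
  I7: { [P → id a .] }  — reduce
  I8: { [P → X X . )] }  — shift
  I9: { [P → X X ) .] }  — reduce
  I10: { [P → ) P . a] }  — shift
  I11: { [P → ) P a .] }  — reduce

Every state is either a pure shift/goto state or contains exactly one complete item and nothing to shift — no conflicts. The grammar is LR(0).

Answer: Yes, the grammar is LR(0)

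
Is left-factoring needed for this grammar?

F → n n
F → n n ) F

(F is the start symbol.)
Yes, F has productions with common prefix 'n n'

Left-factoring is needed when two productions for the same non-terminal
share a common prefix on the right-hand side.

Productions for F:
  F → n n
  F → n n ) F

Found common prefix 'n n' in productions for F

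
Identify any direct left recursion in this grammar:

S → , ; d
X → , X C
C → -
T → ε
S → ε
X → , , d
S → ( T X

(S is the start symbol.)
No direct left recursion

Direct left recursion occurs when N → N α for some non-terminal N (the right-hand side begins with the left-hand side itself).

S → , ; d: starts with ','
X → , X C: starts with ','
C → -: starts with '-'
T → ε: starts with ε
S → ε: starts with ε
X → , , d: starts with ','
S → ( T X: starts with '('

No direct left recursion found.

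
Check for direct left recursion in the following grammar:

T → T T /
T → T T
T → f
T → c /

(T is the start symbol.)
Direct left recursion occurs when N → N α for some non-terminal N (the right-hand side begins with the left-hand side itself).

T → T T /: LEFT RECURSIVE (starts with T)
T → T T: LEFT RECURSIVE (starts with T)
T → f: starts with f
T → c /: starts with c

The grammar has direct left recursion on: T.

Answer: Yes, T is left-recursive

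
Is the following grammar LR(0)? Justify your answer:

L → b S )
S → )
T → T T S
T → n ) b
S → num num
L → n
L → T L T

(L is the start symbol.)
No. Shift-reduce conflict between [L → n .] and [T → n . ) b]

A grammar is LR(0) if no state in the canonical LR(0) collection has:
  - both a shift item (dot before a terminal) and a complete item (shift-reduce conflict), or
  - two or more complete items (reduce-reduce conflict; the accept item [L' → L .] counts as a complete item here).

Augment with L' → L and build the canonical LR(0) collection (I0 = CLOSURE({[L' → . L]}), then GOTO on every symbol after a dot until no new states appear). It has 18 states:
  I0: { [L → . T L T], [L → . b S )], [L → . n], [L' → . L], [T → . T T S], [T → . n ) b] }  — shift
  I1: { [L' → L .] }  — accept
  I2: { [L → . T L T], [L → . b S )], [L → . n], [L → T . L T], [T → . T T S], [T → . n ) b], [T → T . T S] }  — shift
  I3: { [L → b . S )], [S → . )], [S → . num num] }  — shift
  I4: { [L → n .], [T → n . ) b] }  — shift, reduce
  I5: { [T → n ) . b] }  — shift
  I6: { [T → n ) b .] }  — reduce
  I7: { [S → ) .] }  — reduce
  I8: { [L → b S . )] }  — shift
  I9: { [S → num . num] }  — shift
  I10: { [S → num num .] }  — reduce
  I11: { [L → b S ) .] }  — reduce
  I12: { [L → T L . T], [T → . T T S], [T → . n ) b] }  — shift
  I13: { [L → . T L T], [L → . b S )], [L → . n], [L → T . L T], [S → . )], [S → . num num], [T → . T T S], [T → . n ) b], [T → T . T S], [T → T T . S] }  — shift
  I14: { [T → T T S .] }  — reduce
  I15: { [L → T L T .], [T → . T T S], [T → . n ) b], [T → T . T S] }  — shift, reduce
  I16: { [T → n . ) b] }  — shift
  I17: { [S → . )], [S → . num num], [T → . T T S], [T → . n ) b], [T → T . T S], [T → T T . S] }  — shift

Conflict in state I4:
  Shift-reduce conflict between [L → n .] and [T → n . ) b]
So the grammar is NOT LR(0).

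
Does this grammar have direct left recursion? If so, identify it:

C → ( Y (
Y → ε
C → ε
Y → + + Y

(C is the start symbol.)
Direct left recursion occurs when N → N α for some non-terminal N (the right-hand side begins with the left-hand side itself).

C → ( Y (: starts with '('
Y → ε: starts with ε
C → ε: starts with ε
Y → + + Y: starts with '+'

No direct left recursion found.

Answer: No direct left recursion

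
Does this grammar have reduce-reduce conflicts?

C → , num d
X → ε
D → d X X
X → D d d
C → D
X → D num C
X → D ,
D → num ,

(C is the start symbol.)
Augment with C' → C and build the canonical LR(0) collection (I0 = CLOSURE({[C' → . C]}), then GOTO on every symbol after a dot until no new states appear). It has 17 states:
  I0: { [C → . , num d], [C → . D], [C' → . C], [D → . d X X], [D → . num ,] }  — shift
  I1: { [C → , . num d] }  — shift
  I2: { [C' → C .] }  — accept
  I3: { [C → D .] }  — reduce
  I4: { [D → . d X X], [D → . num ,], [D → d . X X], [X → . D ,], [X → . D d d], [X → . D num C], [X → .] }  — shift, reduce
  I5: { [D → num . ,] }  — shift
  I6: { [D → num , .] }  — reduce
  I7: { [X → D . ,], [X → D . d d], [X → D . num C] }  — shift
  I8: { [D → . d X X], [D → . num ,], [D → d X . X], [X → . D ,], [X → . D d d], [X → . D num C], [X → .] }  — shift, reduce
  I9: { [D → d X X .] }  — reduce
  I10: { [X → D , .] }  — reduce
  I11: { [X → D d . d] }  — shift
  I12: { [C → . , num d], [C → . D], [D → . d X X], [D → . num ,], [X → D num . C] }  — shift
  I13: { [X → D num C .] }  — reduce
  I14: { [X → D d d .] }  — reduce
  I15: { [C → , num . d] }  — shift
  I16: { [C → , num d .] }  — reduce

No state contains more than one complete item.

Answer: No reduce-reduce conflicts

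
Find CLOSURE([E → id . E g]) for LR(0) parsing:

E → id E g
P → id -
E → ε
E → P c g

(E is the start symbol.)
Start with: [E → id . E g]
  [E → id . E g] has the dot before E: add [E → . id E g], [E → .], [E → . P c g]
  [E → . P c g] has the dot before P: add [P → . id -]
No further items can be added.

CLOSURE = { [E → . P c g], [E → . id E g], [E → .], [E → id . E g], [P → . id -] }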